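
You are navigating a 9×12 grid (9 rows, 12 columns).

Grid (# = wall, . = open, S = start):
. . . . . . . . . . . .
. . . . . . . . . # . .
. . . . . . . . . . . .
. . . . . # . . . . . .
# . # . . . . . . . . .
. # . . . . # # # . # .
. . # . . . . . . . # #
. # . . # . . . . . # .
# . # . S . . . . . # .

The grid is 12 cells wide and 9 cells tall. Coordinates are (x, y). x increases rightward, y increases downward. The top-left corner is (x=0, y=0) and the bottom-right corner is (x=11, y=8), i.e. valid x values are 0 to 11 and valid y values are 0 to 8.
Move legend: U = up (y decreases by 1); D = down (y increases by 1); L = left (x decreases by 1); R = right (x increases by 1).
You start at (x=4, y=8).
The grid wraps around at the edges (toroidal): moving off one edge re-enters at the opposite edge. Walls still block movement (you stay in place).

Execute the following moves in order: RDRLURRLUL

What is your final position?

Start: (x=4, y=8)
  R (right): (x=4, y=8) -> (x=5, y=8)
  D (down): (x=5, y=8) -> (x=5, y=0)
  R (right): (x=5, y=0) -> (x=6, y=0)
  L (left): (x=6, y=0) -> (x=5, y=0)
  U (up): (x=5, y=0) -> (x=5, y=8)
  R (right): (x=5, y=8) -> (x=6, y=8)
  R (right): (x=6, y=8) -> (x=7, y=8)
  L (left): (x=7, y=8) -> (x=6, y=8)
  U (up): (x=6, y=8) -> (x=6, y=7)
  L (left): (x=6, y=7) -> (x=5, y=7)
Final: (x=5, y=7)

Answer: Final position: (x=5, y=7)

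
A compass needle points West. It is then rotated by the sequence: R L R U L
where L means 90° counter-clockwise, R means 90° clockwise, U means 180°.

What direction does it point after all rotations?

Answer: Final heading: East

Derivation:
Start: West
  R (right (90° clockwise)) -> North
  L (left (90° counter-clockwise)) -> West
  R (right (90° clockwise)) -> North
  U (U-turn (180°)) -> South
  L (left (90° counter-clockwise)) -> East
Final: East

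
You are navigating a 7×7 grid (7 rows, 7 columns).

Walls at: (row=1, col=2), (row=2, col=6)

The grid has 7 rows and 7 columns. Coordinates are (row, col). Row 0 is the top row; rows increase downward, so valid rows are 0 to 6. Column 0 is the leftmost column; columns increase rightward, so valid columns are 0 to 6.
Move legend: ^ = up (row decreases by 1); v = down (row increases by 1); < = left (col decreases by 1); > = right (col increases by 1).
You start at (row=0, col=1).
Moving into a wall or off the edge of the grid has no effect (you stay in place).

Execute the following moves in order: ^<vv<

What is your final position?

Start: (row=0, col=1)
  ^ (up): blocked, stay at (row=0, col=1)
  < (left): (row=0, col=1) -> (row=0, col=0)
  v (down): (row=0, col=0) -> (row=1, col=0)
  v (down): (row=1, col=0) -> (row=2, col=0)
  < (left): blocked, stay at (row=2, col=0)
Final: (row=2, col=0)

Answer: Final position: (row=2, col=0)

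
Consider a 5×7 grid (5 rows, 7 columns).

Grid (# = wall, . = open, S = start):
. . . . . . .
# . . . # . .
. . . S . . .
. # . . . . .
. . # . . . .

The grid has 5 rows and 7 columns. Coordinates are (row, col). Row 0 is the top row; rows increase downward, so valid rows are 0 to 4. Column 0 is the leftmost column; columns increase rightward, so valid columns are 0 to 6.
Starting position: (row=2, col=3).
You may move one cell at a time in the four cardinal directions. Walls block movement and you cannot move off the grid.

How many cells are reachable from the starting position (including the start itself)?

Answer: Reachable cells: 31

Derivation:
BFS flood-fill from (row=2, col=3):
  Distance 0: (row=2, col=3)
  Distance 1: (row=1, col=3), (row=2, col=2), (row=2, col=4), (row=3, col=3)
  Distance 2: (row=0, col=3), (row=1, col=2), (row=2, col=1), (row=2, col=5), (row=3, col=2), (row=3, col=4), (row=4, col=3)
  Distance 3: (row=0, col=2), (row=0, col=4), (row=1, col=1), (row=1, col=5), (row=2, col=0), (row=2, col=6), (row=3, col=5), (row=4, col=4)
  Distance 4: (row=0, col=1), (row=0, col=5), (row=1, col=6), (row=3, col=0), (row=3, col=6), (row=4, col=5)
  Distance 5: (row=0, col=0), (row=0, col=6), (row=4, col=0), (row=4, col=6)
  Distance 6: (row=4, col=1)
Total reachable: 31 (grid has 31 open cells total)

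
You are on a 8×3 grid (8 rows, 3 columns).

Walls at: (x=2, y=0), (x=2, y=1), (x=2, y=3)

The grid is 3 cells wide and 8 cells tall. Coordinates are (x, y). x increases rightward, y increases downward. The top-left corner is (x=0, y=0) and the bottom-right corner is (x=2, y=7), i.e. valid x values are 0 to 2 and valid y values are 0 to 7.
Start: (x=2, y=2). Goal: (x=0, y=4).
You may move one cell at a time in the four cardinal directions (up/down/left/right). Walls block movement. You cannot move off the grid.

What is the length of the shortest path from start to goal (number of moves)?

Answer: Shortest path length: 4

Derivation:
BFS from (x=2, y=2) until reaching (x=0, y=4):
  Distance 0: (x=2, y=2)
  Distance 1: (x=1, y=2)
  Distance 2: (x=1, y=1), (x=0, y=2), (x=1, y=3)
  Distance 3: (x=1, y=0), (x=0, y=1), (x=0, y=3), (x=1, y=4)
  Distance 4: (x=0, y=0), (x=0, y=4), (x=2, y=4), (x=1, y=5)  <- goal reached here
One shortest path (4 moves): (x=2, y=2) -> (x=1, y=2) -> (x=0, y=2) -> (x=0, y=3) -> (x=0, y=4)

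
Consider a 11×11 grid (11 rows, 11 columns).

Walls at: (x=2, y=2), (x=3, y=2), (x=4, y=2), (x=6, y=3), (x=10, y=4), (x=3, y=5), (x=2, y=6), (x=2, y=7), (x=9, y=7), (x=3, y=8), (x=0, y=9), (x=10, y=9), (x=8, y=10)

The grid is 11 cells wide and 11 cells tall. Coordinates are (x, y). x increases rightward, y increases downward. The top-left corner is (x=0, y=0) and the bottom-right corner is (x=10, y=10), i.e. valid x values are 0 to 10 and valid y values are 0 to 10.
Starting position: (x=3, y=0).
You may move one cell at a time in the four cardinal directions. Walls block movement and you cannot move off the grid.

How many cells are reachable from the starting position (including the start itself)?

BFS flood-fill from (x=3, y=0):
  Distance 0: (x=3, y=0)
  Distance 1: (x=2, y=0), (x=4, y=0), (x=3, y=1)
  Distance 2: (x=1, y=0), (x=5, y=0), (x=2, y=1), (x=4, y=1)
  Distance 3: (x=0, y=0), (x=6, y=0), (x=1, y=1), (x=5, y=1)
  Distance 4: (x=7, y=0), (x=0, y=1), (x=6, y=1), (x=1, y=2), (x=5, y=2)
  Distance 5: (x=8, y=0), (x=7, y=1), (x=0, y=2), (x=6, y=2), (x=1, y=3), (x=5, y=3)
  Distance 6: (x=9, y=0), (x=8, y=1), (x=7, y=2), (x=0, y=3), (x=2, y=3), (x=4, y=3), (x=1, y=4), (x=5, y=4)
  Distance 7: (x=10, y=0), (x=9, y=1), (x=8, y=2), (x=3, y=3), (x=7, y=3), (x=0, y=4), (x=2, y=4), (x=4, y=4), (x=6, y=4), (x=1, y=5), (x=5, y=5)
  Distance 8: (x=10, y=1), (x=9, y=2), (x=8, y=3), (x=3, y=4), (x=7, y=4), (x=0, y=5), (x=2, y=5), (x=4, y=5), (x=6, y=5), (x=1, y=6), (x=5, y=6)
  Distance 9: (x=10, y=2), (x=9, y=3), (x=8, y=4), (x=7, y=5), (x=0, y=6), (x=4, y=6), (x=6, y=6), (x=1, y=7), (x=5, y=7)
  Distance 10: (x=10, y=3), (x=9, y=4), (x=8, y=5), (x=3, y=6), (x=7, y=6), (x=0, y=7), (x=4, y=7), (x=6, y=7), (x=1, y=8), (x=5, y=8)
  Distance 11: (x=9, y=5), (x=8, y=6), (x=3, y=7), (x=7, y=7), (x=0, y=8), (x=2, y=8), (x=4, y=8), (x=6, y=8), (x=1, y=9), (x=5, y=9)
  Distance 12: (x=10, y=5), (x=9, y=6), (x=8, y=7), (x=7, y=8), (x=2, y=9), (x=4, y=9), (x=6, y=9), (x=1, y=10), (x=5, y=10)
  Distance 13: (x=10, y=6), (x=8, y=8), (x=3, y=9), (x=7, y=9), (x=0, y=10), (x=2, y=10), (x=4, y=10), (x=6, y=10)
  Distance 14: (x=10, y=7), (x=9, y=8), (x=8, y=9), (x=3, y=10), (x=7, y=10)
  Distance 15: (x=10, y=8), (x=9, y=9)
  Distance 16: (x=9, y=10)
  Distance 17: (x=10, y=10)
Total reachable: 108 (grid has 108 open cells total)

Answer: Reachable cells: 108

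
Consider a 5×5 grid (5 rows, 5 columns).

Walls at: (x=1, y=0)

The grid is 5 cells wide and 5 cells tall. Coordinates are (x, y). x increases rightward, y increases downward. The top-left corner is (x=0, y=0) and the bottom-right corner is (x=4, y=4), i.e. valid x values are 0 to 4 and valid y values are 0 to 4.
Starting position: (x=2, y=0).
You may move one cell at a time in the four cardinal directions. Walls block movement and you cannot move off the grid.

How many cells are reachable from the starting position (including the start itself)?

BFS flood-fill from (x=2, y=0):
  Distance 0: (x=2, y=0)
  Distance 1: (x=3, y=0), (x=2, y=1)
  Distance 2: (x=4, y=0), (x=1, y=1), (x=3, y=1), (x=2, y=2)
  Distance 3: (x=0, y=1), (x=4, y=1), (x=1, y=2), (x=3, y=2), (x=2, y=3)
  Distance 4: (x=0, y=0), (x=0, y=2), (x=4, y=2), (x=1, y=3), (x=3, y=3), (x=2, y=4)
  Distance 5: (x=0, y=3), (x=4, y=3), (x=1, y=4), (x=3, y=4)
  Distance 6: (x=0, y=4), (x=4, y=4)
Total reachable: 24 (grid has 24 open cells total)

Answer: Reachable cells: 24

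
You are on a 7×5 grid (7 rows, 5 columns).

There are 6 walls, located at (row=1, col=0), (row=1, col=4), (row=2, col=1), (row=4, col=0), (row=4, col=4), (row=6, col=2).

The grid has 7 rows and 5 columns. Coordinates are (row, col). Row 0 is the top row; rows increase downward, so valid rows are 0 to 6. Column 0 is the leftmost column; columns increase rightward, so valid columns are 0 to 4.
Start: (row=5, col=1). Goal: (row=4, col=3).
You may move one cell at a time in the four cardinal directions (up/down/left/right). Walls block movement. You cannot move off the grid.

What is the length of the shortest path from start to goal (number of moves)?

BFS from (row=5, col=1) until reaching (row=4, col=3):
  Distance 0: (row=5, col=1)
  Distance 1: (row=4, col=1), (row=5, col=0), (row=5, col=2), (row=6, col=1)
  Distance 2: (row=3, col=1), (row=4, col=2), (row=5, col=3), (row=6, col=0)
  Distance 3: (row=3, col=0), (row=3, col=2), (row=4, col=3), (row=5, col=4), (row=6, col=3)  <- goal reached here
One shortest path (3 moves): (row=5, col=1) -> (row=5, col=2) -> (row=5, col=3) -> (row=4, col=3)

Answer: Shortest path length: 3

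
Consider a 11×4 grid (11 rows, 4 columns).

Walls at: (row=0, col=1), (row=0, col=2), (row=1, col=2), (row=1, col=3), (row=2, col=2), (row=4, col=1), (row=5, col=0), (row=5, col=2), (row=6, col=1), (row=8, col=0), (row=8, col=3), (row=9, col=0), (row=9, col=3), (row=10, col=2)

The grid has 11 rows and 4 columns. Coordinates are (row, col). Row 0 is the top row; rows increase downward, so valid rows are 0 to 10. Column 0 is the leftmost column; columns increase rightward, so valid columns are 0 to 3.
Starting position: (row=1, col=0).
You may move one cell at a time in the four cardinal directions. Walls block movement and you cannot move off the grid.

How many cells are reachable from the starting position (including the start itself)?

BFS flood-fill from (row=1, col=0):
  Distance 0: (row=1, col=0)
  Distance 1: (row=0, col=0), (row=1, col=1), (row=2, col=0)
  Distance 2: (row=2, col=1), (row=3, col=0)
  Distance 3: (row=3, col=1), (row=4, col=0)
  Distance 4: (row=3, col=2)
  Distance 5: (row=3, col=3), (row=4, col=2)
  Distance 6: (row=2, col=3), (row=4, col=3)
  Distance 7: (row=5, col=3)
  Distance 8: (row=6, col=3)
  Distance 9: (row=6, col=2), (row=7, col=3)
  Distance 10: (row=7, col=2)
  Distance 11: (row=7, col=1), (row=8, col=2)
  Distance 12: (row=7, col=0), (row=8, col=1), (row=9, col=2)
  Distance 13: (row=6, col=0), (row=9, col=1)
  Distance 14: (row=10, col=1)
  Distance 15: (row=10, col=0)
Total reachable: 27 (grid has 30 open cells total)

Answer: Reachable cells: 27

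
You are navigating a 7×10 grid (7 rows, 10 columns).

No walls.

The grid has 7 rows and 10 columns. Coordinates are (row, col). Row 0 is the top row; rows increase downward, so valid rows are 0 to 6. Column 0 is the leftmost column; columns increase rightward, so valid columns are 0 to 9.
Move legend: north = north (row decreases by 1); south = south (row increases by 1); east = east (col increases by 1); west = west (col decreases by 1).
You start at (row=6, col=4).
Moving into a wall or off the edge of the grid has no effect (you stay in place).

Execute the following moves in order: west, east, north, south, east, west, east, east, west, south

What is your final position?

Answer: Final position: (row=6, col=5)

Derivation:
Start: (row=6, col=4)
  west (west): (row=6, col=4) -> (row=6, col=3)
  east (east): (row=6, col=3) -> (row=6, col=4)
  north (north): (row=6, col=4) -> (row=5, col=4)
  south (south): (row=5, col=4) -> (row=6, col=4)
  east (east): (row=6, col=4) -> (row=6, col=5)
  west (west): (row=6, col=5) -> (row=6, col=4)
  east (east): (row=6, col=4) -> (row=6, col=5)
  east (east): (row=6, col=5) -> (row=6, col=6)
  west (west): (row=6, col=6) -> (row=6, col=5)
  south (south): blocked, stay at (row=6, col=5)
Final: (row=6, col=5)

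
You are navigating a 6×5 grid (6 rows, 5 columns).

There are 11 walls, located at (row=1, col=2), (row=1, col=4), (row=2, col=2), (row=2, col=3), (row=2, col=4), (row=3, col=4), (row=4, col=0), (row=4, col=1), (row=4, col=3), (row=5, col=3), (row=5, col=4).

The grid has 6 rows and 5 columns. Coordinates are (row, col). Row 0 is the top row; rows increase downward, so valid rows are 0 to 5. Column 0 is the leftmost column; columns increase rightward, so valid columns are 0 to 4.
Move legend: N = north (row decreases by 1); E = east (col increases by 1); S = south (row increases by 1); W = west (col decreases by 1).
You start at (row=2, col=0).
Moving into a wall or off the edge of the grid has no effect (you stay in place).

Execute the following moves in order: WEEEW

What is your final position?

Start: (row=2, col=0)
  W (west): blocked, stay at (row=2, col=0)
  E (east): (row=2, col=0) -> (row=2, col=1)
  E (east): blocked, stay at (row=2, col=1)
  E (east): blocked, stay at (row=2, col=1)
  W (west): (row=2, col=1) -> (row=2, col=0)
Final: (row=2, col=0)

Answer: Final position: (row=2, col=0)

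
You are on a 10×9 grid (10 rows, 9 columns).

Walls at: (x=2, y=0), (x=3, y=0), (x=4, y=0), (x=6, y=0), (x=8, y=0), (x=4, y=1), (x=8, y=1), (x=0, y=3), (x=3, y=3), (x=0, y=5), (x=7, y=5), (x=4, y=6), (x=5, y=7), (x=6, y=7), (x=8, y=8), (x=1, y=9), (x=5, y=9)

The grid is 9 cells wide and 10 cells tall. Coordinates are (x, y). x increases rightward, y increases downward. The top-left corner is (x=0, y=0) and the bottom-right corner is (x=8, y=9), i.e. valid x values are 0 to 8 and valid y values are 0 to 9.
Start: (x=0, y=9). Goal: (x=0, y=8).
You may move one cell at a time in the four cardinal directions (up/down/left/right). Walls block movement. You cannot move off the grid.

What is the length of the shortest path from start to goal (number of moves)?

BFS from (x=0, y=9) until reaching (x=0, y=8):
  Distance 0: (x=0, y=9)
  Distance 1: (x=0, y=8)  <- goal reached here
One shortest path (1 moves): (x=0, y=9) -> (x=0, y=8)

Answer: Shortest path length: 1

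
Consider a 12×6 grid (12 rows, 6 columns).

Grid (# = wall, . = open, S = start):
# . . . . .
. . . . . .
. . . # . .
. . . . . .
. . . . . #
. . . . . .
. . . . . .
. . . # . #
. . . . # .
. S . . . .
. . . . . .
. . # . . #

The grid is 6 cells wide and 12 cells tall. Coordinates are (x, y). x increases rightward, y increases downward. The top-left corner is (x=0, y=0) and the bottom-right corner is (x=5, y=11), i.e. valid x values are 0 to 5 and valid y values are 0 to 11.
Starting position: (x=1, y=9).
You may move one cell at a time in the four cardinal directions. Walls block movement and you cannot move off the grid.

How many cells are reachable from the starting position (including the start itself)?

BFS flood-fill from (x=1, y=9):
  Distance 0: (x=1, y=9)
  Distance 1: (x=1, y=8), (x=0, y=9), (x=2, y=9), (x=1, y=10)
  Distance 2: (x=1, y=7), (x=0, y=8), (x=2, y=8), (x=3, y=9), (x=0, y=10), (x=2, y=10), (x=1, y=11)
  Distance 3: (x=1, y=6), (x=0, y=7), (x=2, y=7), (x=3, y=8), (x=4, y=9), (x=3, y=10), (x=0, y=11)
  Distance 4: (x=1, y=5), (x=0, y=6), (x=2, y=6), (x=5, y=9), (x=4, y=10), (x=3, y=11)
  Distance 5: (x=1, y=4), (x=0, y=5), (x=2, y=5), (x=3, y=6), (x=5, y=8), (x=5, y=10), (x=4, y=11)
  Distance 6: (x=1, y=3), (x=0, y=4), (x=2, y=4), (x=3, y=5), (x=4, y=6)
  Distance 7: (x=1, y=2), (x=0, y=3), (x=2, y=3), (x=3, y=4), (x=4, y=5), (x=5, y=6), (x=4, y=7)
  Distance 8: (x=1, y=1), (x=0, y=2), (x=2, y=2), (x=3, y=3), (x=4, y=4), (x=5, y=5)
  Distance 9: (x=1, y=0), (x=0, y=1), (x=2, y=1), (x=4, y=3)
  Distance 10: (x=2, y=0), (x=3, y=1), (x=4, y=2), (x=5, y=3)
  Distance 11: (x=3, y=0), (x=4, y=1), (x=5, y=2)
  Distance 12: (x=4, y=0), (x=5, y=1)
  Distance 13: (x=5, y=0)
Total reachable: 64 (grid has 64 open cells total)

Answer: Reachable cells: 64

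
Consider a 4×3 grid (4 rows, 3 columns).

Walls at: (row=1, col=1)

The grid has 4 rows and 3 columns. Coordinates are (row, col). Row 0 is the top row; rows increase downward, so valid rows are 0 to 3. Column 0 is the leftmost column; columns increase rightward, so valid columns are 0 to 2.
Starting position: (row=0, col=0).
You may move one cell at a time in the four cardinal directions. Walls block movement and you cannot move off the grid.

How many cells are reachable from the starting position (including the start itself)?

Answer: Reachable cells: 11

Derivation:
BFS flood-fill from (row=0, col=0):
  Distance 0: (row=0, col=0)
  Distance 1: (row=0, col=1), (row=1, col=0)
  Distance 2: (row=0, col=2), (row=2, col=0)
  Distance 3: (row=1, col=2), (row=2, col=1), (row=3, col=0)
  Distance 4: (row=2, col=2), (row=3, col=1)
  Distance 5: (row=3, col=2)
Total reachable: 11 (grid has 11 open cells total)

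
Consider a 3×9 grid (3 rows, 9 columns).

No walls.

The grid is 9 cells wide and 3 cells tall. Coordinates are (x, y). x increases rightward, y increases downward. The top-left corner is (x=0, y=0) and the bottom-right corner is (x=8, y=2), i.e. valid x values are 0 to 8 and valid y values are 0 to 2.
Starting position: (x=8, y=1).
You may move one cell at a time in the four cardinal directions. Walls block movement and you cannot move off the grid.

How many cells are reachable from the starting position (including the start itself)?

Answer: Reachable cells: 27

Derivation:
BFS flood-fill from (x=8, y=1):
  Distance 0: (x=8, y=1)
  Distance 1: (x=8, y=0), (x=7, y=1), (x=8, y=2)
  Distance 2: (x=7, y=0), (x=6, y=1), (x=7, y=2)
  Distance 3: (x=6, y=0), (x=5, y=1), (x=6, y=2)
  Distance 4: (x=5, y=0), (x=4, y=1), (x=5, y=2)
  Distance 5: (x=4, y=0), (x=3, y=1), (x=4, y=2)
  Distance 6: (x=3, y=0), (x=2, y=1), (x=3, y=2)
  Distance 7: (x=2, y=0), (x=1, y=1), (x=2, y=2)
  Distance 8: (x=1, y=0), (x=0, y=1), (x=1, y=2)
  Distance 9: (x=0, y=0), (x=0, y=2)
Total reachable: 27 (grid has 27 open cells total)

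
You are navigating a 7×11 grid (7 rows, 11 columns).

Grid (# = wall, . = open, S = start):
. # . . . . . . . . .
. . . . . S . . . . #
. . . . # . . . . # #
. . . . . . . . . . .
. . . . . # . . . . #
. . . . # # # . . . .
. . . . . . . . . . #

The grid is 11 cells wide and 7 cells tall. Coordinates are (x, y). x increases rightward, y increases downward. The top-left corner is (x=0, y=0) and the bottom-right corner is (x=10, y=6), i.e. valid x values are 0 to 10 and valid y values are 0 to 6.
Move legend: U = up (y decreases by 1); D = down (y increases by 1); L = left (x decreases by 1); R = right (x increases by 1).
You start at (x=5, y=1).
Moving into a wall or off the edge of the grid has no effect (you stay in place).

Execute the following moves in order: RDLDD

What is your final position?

Answer: Final position: (x=5, y=3)

Derivation:
Start: (x=5, y=1)
  R (right): (x=5, y=1) -> (x=6, y=1)
  D (down): (x=6, y=1) -> (x=6, y=2)
  L (left): (x=6, y=2) -> (x=5, y=2)
  D (down): (x=5, y=2) -> (x=5, y=3)
  D (down): blocked, stay at (x=5, y=3)
Final: (x=5, y=3)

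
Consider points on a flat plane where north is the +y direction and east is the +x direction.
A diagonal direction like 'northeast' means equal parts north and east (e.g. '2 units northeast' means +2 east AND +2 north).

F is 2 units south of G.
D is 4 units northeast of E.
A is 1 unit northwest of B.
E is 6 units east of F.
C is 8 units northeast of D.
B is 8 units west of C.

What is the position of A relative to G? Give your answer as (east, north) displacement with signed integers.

Answer: A is at (east=9, north=11) relative to G.

Derivation:
Place G at the origin (east=0, north=0).
  F is 2 units south of G: delta (east=+0, north=-2); F at (east=0, north=-2).
  E is 6 units east of F: delta (east=+6, north=+0); E at (east=6, north=-2).
  D is 4 units northeast of E: delta (east=+4, north=+4); D at (east=10, north=2).
  C is 8 units northeast of D: delta (east=+8, north=+8); C at (east=18, north=10).
  B is 8 units west of C: delta (east=-8, north=+0); B at (east=10, north=10).
  A is 1 unit northwest of B: delta (east=-1, north=+1); A at (east=9, north=11).
Therefore A relative to G: (east=9, north=11).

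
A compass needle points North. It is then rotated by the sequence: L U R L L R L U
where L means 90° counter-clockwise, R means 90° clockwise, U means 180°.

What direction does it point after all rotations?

Start: North
  L (left (90° counter-clockwise)) -> West
  U (U-turn (180°)) -> East
  R (right (90° clockwise)) -> South
  L (left (90° counter-clockwise)) -> East
  L (left (90° counter-clockwise)) -> North
  R (right (90° clockwise)) -> East
  L (left (90° counter-clockwise)) -> North
  U (U-turn (180°)) -> South
Final: South

Answer: Final heading: South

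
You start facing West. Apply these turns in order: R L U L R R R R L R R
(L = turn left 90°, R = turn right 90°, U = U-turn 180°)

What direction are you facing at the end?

Start: West
  R (right (90° clockwise)) -> North
  L (left (90° counter-clockwise)) -> West
  U (U-turn (180°)) -> East
  L (left (90° counter-clockwise)) -> North
  R (right (90° clockwise)) -> East
  R (right (90° clockwise)) -> South
  R (right (90° clockwise)) -> West
  R (right (90° clockwise)) -> North
  L (left (90° counter-clockwise)) -> West
  R (right (90° clockwise)) -> North
  R (right (90° clockwise)) -> East
Final: East

Answer: Final heading: East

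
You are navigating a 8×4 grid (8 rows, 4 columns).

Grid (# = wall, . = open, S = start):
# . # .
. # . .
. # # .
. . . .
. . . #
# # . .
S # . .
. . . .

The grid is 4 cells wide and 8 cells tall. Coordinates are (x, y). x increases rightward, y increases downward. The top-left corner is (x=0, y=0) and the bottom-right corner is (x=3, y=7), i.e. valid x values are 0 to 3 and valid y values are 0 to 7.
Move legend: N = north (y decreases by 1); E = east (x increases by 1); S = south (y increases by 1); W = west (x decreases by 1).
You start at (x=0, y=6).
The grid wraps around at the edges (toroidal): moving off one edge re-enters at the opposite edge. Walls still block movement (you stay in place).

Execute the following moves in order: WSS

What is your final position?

Answer: Final position: (x=3, y=0)

Derivation:
Start: (x=0, y=6)
  W (west): (x=0, y=6) -> (x=3, y=6)
  S (south): (x=3, y=6) -> (x=3, y=7)
  S (south): (x=3, y=7) -> (x=3, y=0)
Final: (x=3, y=0)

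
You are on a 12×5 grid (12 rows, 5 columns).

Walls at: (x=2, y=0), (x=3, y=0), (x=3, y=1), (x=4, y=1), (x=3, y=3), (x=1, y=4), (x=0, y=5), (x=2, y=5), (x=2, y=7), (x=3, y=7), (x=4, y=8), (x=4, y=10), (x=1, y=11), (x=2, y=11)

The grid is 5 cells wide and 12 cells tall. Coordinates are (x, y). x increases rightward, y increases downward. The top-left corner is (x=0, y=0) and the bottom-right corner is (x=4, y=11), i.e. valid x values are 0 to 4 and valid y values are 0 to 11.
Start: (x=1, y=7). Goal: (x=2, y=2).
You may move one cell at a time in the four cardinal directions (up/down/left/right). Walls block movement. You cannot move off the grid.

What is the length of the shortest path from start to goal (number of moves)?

BFS from (x=1, y=7) until reaching (x=2, y=2):
  Distance 0: (x=1, y=7)
  Distance 1: (x=1, y=6), (x=0, y=7), (x=1, y=8)
  Distance 2: (x=1, y=5), (x=0, y=6), (x=2, y=6), (x=0, y=8), (x=2, y=8), (x=1, y=9)
  Distance 3: (x=3, y=6), (x=3, y=8), (x=0, y=9), (x=2, y=9), (x=1, y=10)
  Distance 4: (x=3, y=5), (x=4, y=6), (x=3, y=9), (x=0, y=10), (x=2, y=10)
  Distance 5: (x=3, y=4), (x=4, y=5), (x=4, y=7), (x=4, y=9), (x=3, y=10), (x=0, y=11)
  Distance 6: (x=2, y=4), (x=4, y=4), (x=3, y=11)
  Distance 7: (x=2, y=3), (x=4, y=3), (x=4, y=11)
  Distance 8: (x=2, y=2), (x=4, y=2), (x=1, y=3)  <- goal reached here
One shortest path (8 moves): (x=1, y=7) -> (x=1, y=6) -> (x=2, y=6) -> (x=3, y=6) -> (x=3, y=5) -> (x=3, y=4) -> (x=2, y=4) -> (x=2, y=3) -> (x=2, y=2)

Answer: Shortest path length: 8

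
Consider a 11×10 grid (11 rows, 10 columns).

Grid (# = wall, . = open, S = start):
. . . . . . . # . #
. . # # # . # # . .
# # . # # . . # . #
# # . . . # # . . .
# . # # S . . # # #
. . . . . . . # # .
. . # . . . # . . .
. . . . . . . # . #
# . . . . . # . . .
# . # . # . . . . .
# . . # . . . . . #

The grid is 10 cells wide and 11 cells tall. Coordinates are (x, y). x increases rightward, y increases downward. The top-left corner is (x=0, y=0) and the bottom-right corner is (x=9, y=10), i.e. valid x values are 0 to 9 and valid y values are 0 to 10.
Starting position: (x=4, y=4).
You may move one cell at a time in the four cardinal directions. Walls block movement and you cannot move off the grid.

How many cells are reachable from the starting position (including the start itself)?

Answer: Reachable cells: 54

Derivation:
BFS flood-fill from (x=4, y=4):
  Distance 0: (x=4, y=4)
  Distance 1: (x=4, y=3), (x=5, y=4), (x=4, y=5)
  Distance 2: (x=3, y=3), (x=6, y=4), (x=3, y=5), (x=5, y=5), (x=4, y=6)
  Distance 3: (x=2, y=3), (x=2, y=5), (x=6, y=5), (x=3, y=6), (x=5, y=6), (x=4, y=7)
  Distance 4: (x=2, y=2), (x=1, y=5), (x=3, y=7), (x=5, y=7), (x=4, y=8)
  Distance 5: (x=1, y=4), (x=0, y=5), (x=1, y=6), (x=2, y=7), (x=6, y=7), (x=3, y=8), (x=5, y=8)
  Distance 6: (x=0, y=6), (x=1, y=7), (x=2, y=8), (x=3, y=9), (x=5, y=9)
  Distance 7: (x=0, y=7), (x=1, y=8), (x=6, y=9), (x=5, y=10)
  Distance 8: (x=1, y=9), (x=7, y=9), (x=4, y=10), (x=6, y=10)
  Distance 9: (x=7, y=8), (x=8, y=9), (x=1, y=10), (x=7, y=10)
  Distance 10: (x=8, y=8), (x=9, y=9), (x=2, y=10), (x=8, y=10)
  Distance 11: (x=8, y=7), (x=9, y=8)
  Distance 12: (x=8, y=6)
  Distance 13: (x=7, y=6), (x=9, y=6)
  Distance 14: (x=9, y=5)
Total reachable: 54 (grid has 73 open cells total)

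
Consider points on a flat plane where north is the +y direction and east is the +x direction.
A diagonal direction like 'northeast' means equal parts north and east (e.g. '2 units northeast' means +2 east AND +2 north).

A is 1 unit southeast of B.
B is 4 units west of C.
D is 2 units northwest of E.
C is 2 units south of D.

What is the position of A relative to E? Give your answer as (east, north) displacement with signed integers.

Place E at the origin (east=0, north=0).
  D is 2 units northwest of E: delta (east=-2, north=+2); D at (east=-2, north=2).
  C is 2 units south of D: delta (east=+0, north=-2); C at (east=-2, north=0).
  B is 4 units west of C: delta (east=-4, north=+0); B at (east=-6, north=0).
  A is 1 unit southeast of B: delta (east=+1, north=-1); A at (east=-5, north=-1).
Therefore A relative to E: (east=-5, north=-1).

Answer: A is at (east=-5, north=-1) relative to E.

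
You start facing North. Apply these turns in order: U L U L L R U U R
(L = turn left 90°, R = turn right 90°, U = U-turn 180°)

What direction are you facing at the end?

Answer: Final heading: West

Derivation:
Start: North
  U (U-turn (180°)) -> South
  L (left (90° counter-clockwise)) -> East
  U (U-turn (180°)) -> West
  L (left (90° counter-clockwise)) -> South
  L (left (90° counter-clockwise)) -> East
  R (right (90° clockwise)) -> South
  U (U-turn (180°)) -> North
  U (U-turn (180°)) -> South
  R (right (90° clockwise)) -> West
Final: West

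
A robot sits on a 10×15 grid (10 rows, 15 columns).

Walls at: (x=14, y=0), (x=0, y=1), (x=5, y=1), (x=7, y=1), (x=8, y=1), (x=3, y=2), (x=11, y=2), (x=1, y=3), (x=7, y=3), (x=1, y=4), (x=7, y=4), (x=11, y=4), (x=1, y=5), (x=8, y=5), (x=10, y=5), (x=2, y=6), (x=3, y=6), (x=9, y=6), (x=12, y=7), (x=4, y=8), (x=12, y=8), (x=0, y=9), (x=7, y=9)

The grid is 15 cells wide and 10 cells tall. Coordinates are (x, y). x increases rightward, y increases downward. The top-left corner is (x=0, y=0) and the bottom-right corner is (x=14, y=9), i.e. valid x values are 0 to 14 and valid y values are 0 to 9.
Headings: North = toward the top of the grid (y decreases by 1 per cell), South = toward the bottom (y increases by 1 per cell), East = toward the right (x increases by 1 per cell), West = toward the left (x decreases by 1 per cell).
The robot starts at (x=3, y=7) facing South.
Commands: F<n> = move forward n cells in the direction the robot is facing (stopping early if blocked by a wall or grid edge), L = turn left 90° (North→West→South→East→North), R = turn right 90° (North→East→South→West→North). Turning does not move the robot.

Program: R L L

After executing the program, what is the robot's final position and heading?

Start: (x=3, y=7), facing South
  R: turn right, now facing West
  L: turn left, now facing South
  L: turn left, now facing East
Final: (x=3, y=7), facing East

Answer: Final position: (x=3, y=7), facing East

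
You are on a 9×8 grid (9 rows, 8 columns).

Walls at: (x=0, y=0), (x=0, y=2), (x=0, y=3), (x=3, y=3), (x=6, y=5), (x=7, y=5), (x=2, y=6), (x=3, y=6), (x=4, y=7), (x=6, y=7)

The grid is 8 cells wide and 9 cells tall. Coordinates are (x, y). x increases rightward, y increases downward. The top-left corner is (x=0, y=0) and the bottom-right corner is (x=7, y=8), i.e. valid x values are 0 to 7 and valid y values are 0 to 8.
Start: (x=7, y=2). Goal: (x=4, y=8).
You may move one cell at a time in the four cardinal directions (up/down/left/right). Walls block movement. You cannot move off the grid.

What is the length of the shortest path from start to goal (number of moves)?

BFS from (x=7, y=2) until reaching (x=4, y=8):
  Distance 0: (x=7, y=2)
  Distance 1: (x=7, y=1), (x=6, y=2), (x=7, y=3)
  Distance 2: (x=7, y=0), (x=6, y=1), (x=5, y=2), (x=6, y=3), (x=7, y=4)
  Distance 3: (x=6, y=0), (x=5, y=1), (x=4, y=2), (x=5, y=3), (x=6, y=4)
  Distance 4: (x=5, y=0), (x=4, y=1), (x=3, y=2), (x=4, y=3), (x=5, y=4)
  Distance 5: (x=4, y=0), (x=3, y=1), (x=2, y=2), (x=4, y=4), (x=5, y=5)
  Distance 6: (x=3, y=0), (x=2, y=1), (x=1, y=2), (x=2, y=3), (x=3, y=4), (x=4, y=5), (x=5, y=6)
  Distance 7: (x=2, y=0), (x=1, y=1), (x=1, y=3), (x=2, y=4), (x=3, y=5), (x=4, y=6), (x=6, y=6), (x=5, y=7)
  Distance 8: (x=1, y=0), (x=0, y=1), (x=1, y=4), (x=2, y=5), (x=7, y=6), (x=5, y=8)
  Distance 9: (x=0, y=4), (x=1, y=5), (x=7, y=7), (x=4, y=8), (x=6, y=8)  <- goal reached here
One shortest path (9 moves): (x=7, y=2) -> (x=6, y=2) -> (x=5, y=2) -> (x=5, y=3) -> (x=5, y=4) -> (x=5, y=5) -> (x=5, y=6) -> (x=5, y=7) -> (x=5, y=8) -> (x=4, y=8)

Answer: Shortest path length: 9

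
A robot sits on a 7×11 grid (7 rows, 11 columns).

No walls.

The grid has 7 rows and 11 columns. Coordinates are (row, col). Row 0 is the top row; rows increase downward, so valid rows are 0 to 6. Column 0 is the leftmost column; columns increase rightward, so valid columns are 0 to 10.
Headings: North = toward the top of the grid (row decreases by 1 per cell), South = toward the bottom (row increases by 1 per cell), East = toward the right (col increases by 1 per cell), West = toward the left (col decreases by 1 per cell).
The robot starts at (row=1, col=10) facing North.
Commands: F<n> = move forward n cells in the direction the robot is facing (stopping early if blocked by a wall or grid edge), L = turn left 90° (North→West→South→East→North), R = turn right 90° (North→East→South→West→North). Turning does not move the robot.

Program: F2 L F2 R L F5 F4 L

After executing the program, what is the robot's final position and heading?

Start: (row=1, col=10), facing North
  F2: move forward 1/2 (blocked), now at (row=0, col=10)
  L: turn left, now facing West
  F2: move forward 2, now at (row=0, col=8)
  R: turn right, now facing North
  L: turn left, now facing West
  F5: move forward 5, now at (row=0, col=3)
  F4: move forward 3/4 (blocked), now at (row=0, col=0)
  L: turn left, now facing South
Final: (row=0, col=0), facing South

Answer: Final position: (row=0, col=0), facing South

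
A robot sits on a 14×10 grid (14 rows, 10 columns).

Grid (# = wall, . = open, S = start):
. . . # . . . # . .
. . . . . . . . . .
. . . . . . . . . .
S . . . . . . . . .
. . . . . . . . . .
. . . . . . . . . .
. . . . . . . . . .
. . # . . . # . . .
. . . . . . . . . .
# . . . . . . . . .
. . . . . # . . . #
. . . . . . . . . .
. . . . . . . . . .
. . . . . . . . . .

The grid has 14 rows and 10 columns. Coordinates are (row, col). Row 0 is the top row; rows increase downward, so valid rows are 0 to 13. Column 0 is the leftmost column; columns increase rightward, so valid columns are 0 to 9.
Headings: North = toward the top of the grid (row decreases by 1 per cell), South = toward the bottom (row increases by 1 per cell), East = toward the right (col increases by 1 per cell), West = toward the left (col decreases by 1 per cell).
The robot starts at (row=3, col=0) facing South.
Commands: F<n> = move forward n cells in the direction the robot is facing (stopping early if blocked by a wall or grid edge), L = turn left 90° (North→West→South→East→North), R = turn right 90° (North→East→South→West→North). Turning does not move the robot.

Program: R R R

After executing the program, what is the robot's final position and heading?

Start: (row=3, col=0), facing South
  R: turn right, now facing West
  R: turn right, now facing North
  R: turn right, now facing East
Final: (row=3, col=0), facing East

Answer: Final position: (row=3, col=0), facing East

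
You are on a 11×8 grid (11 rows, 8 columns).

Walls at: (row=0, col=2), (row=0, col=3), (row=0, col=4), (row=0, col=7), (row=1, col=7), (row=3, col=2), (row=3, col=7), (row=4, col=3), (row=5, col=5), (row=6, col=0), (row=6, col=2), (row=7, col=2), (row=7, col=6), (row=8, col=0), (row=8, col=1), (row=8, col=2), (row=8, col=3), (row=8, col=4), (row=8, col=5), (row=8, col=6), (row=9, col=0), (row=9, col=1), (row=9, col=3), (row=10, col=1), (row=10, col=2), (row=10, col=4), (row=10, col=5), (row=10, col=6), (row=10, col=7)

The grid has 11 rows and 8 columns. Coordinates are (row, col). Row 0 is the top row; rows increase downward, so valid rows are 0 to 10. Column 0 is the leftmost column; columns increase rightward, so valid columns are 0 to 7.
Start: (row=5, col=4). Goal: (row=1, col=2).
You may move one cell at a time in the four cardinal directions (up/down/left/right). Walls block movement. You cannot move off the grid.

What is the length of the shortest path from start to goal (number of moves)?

Answer: Shortest path length: 6

Derivation:
BFS from (row=5, col=4) until reaching (row=1, col=2):
  Distance 0: (row=5, col=4)
  Distance 1: (row=4, col=4), (row=5, col=3), (row=6, col=4)
  Distance 2: (row=3, col=4), (row=4, col=5), (row=5, col=2), (row=6, col=3), (row=6, col=5), (row=7, col=4)
  Distance 3: (row=2, col=4), (row=3, col=3), (row=3, col=5), (row=4, col=2), (row=4, col=6), (row=5, col=1), (row=6, col=6), (row=7, col=3), (row=7, col=5)
  Distance 4: (row=1, col=4), (row=2, col=3), (row=2, col=5), (row=3, col=6), (row=4, col=1), (row=4, col=7), (row=5, col=0), (row=5, col=6), (row=6, col=1), (row=6, col=7)
  Distance 5: (row=1, col=3), (row=1, col=5), (row=2, col=2), (row=2, col=6), (row=3, col=1), (row=4, col=0), (row=5, col=7), (row=7, col=1), (row=7, col=7)
  Distance 6: (row=0, col=5), (row=1, col=2), (row=1, col=6), (row=2, col=1), (row=2, col=7), (row=3, col=0), (row=7, col=0), (row=8, col=7)  <- goal reached here
One shortest path (6 moves): (row=5, col=4) -> (row=4, col=4) -> (row=3, col=4) -> (row=3, col=3) -> (row=2, col=3) -> (row=2, col=2) -> (row=1, col=2)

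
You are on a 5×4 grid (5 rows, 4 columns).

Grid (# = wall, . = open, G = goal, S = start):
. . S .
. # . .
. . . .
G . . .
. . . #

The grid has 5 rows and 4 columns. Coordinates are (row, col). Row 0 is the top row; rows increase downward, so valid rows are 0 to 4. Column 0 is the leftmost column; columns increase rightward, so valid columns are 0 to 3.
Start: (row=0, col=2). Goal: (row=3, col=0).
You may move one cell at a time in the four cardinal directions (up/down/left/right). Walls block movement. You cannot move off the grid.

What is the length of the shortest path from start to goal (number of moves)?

Answer: Shortest path length: 5

Derivation:
BFS from (row=0, col=2) until reaching (row=3, col=0):
  Distance 0: (row=0, col=2)
  Distance 1: (row=0, col=1), (row=0, col=3), (row=1, col=2)
  Distance 2: (row=0, col=0), (row=1, col=3), (row=2, col=2)
  Distance 3: (row=1, col=0), (row=2, col=1), (row=2, col=3), (row=3, col=2)
  Distance 4: (row=2, col=0), (row=3, col=1), (row=3, col=3), (row=4, col=2)
  Distance 5: (row=3, col=0), (row=4, col=1)  <- goal reached here
One shortest path (5 moves): (row=0, col=2) -> (row=0, col=1) -> (row=0, col=0) -> (row=1, col=0) -> (row=2, col=0) -> (row=3, col=0)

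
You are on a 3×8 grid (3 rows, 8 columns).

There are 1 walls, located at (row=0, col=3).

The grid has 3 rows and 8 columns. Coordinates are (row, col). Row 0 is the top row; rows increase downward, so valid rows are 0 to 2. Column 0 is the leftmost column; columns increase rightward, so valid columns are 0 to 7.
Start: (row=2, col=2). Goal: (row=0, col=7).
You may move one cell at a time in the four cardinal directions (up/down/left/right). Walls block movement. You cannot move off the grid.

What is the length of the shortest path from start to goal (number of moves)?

Answer: Shortest path length: 7

Derivation:
BFS from (row=2, col=2) until reaching (row=0, col=7):
  Distance 0: (row=2, col=2)
  Distance 1: (row=1, col=2), (row=2, col=1), (row=2, col=3)
  Distance 2: (row=0, col=2), (row=1, col=1), (row=1, col=3), (row=2, col=0), (row=2, col=4)
  Distance 3: (row=0, col=1), (row=1, col=0), (row=1, col=4), (row=2, col=5)
  Distance 4: (row=0, col=0), (row=0, col=4), (row=1, col=5), (row=2, col=6)
  Distance 5: (row=0, col=5), (row=1, col=6), (row=2, col=7)
  Distance 6: (row=0, col=6), (row=1, col=7)
  Distance 7: (row=0, col=7)  <- goal reached here
One shortest path (7 moves): (row=2, col=2) -> (row=2, col=3) -> (row=2, col=4) -> (row=2, col=5) -> (row=2, col=6) -> (row=2, col=7) -> (row=1, col=7) -> (row=0, col=7)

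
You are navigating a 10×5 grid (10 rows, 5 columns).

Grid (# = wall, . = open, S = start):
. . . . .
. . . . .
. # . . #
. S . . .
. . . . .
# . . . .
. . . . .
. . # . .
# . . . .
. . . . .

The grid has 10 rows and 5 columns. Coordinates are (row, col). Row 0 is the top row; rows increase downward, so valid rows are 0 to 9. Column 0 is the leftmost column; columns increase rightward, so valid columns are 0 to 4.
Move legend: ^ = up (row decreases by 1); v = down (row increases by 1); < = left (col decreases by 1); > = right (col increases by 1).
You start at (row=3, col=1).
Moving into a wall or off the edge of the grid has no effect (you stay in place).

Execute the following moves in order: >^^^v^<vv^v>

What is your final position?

Answer: Final position: (row=1, col=2)

Derivation:
Start: (row=3, col=1)
  > (right): (row=3, col=1) -> (row=3, col=2)
  ^ (up): (row=3, col=2) -> (row=2, col=2)
  ^ (up): (row=2, col=2) -> (row=1, col=2)
  ^ (up): (row=1, col=2) -> (row=0, col=2)
  v (down): (row=0, col=2) -> (row=1, col=2)
  ^ (up): (row=1, col=2) -> (row=0, col=2)
  < (left): (row=0, col=2) -> (row=0, col=1)
  v (down): (row=0, col=1) -> (row=1, col=1)
  v (down): blocked, stay at (row=1, col=1)
  ^ (up): (row=1, col=1) -> (row=0, col=1)
  v (down): (row=0, col=1) -> (row=1, col=1)
  > (right): (row=1, col=1) -> (row=1, col=2)
Final: (row=1, col=2)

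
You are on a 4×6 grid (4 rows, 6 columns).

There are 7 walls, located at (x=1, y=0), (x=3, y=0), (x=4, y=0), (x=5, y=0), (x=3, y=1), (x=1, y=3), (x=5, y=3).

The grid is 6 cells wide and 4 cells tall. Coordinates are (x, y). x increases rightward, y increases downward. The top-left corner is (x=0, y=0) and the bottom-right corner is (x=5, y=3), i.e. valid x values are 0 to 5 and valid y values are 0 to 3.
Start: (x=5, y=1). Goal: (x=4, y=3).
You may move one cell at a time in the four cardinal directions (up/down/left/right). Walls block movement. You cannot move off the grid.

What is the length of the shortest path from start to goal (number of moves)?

BFS from (x=5, y=1) until reaching (x=4, y=3):
  Distance 0: (x=5, y=1)
  Distance 1: (x=4, y=1), (x=5, y=2)
  Distance 2: (x=4, y=2)
  Distance 3: (x=3, y=2), (x=4, y=3)  <- goal reached here
One shortest path (3 moves): (x=5, y=1) -> (x=4, y=1) -> (x=4, y=2) -> (x=4, y=3)

Answer: Shortest path length: 3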